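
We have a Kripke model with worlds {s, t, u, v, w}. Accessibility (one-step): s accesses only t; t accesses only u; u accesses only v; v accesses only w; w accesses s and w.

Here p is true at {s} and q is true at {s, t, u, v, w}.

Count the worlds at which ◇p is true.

s: successors {t}; p there: t:F. ✗
t: successors {u}; p there: u:F. ✗
u: successors {v}; p there: v:F. ✗
v: successors {w}; p there: w:F. ✗
w: successors {s, w}; p there: s:T, w:F. ✓
Satisfying worlds: {w}.

1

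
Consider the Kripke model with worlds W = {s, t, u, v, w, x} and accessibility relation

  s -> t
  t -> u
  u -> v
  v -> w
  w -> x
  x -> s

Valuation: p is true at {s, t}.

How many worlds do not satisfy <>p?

4

s: successors {t}; p there: t:T. ✓
t: successors {u}; p there: u:F. ✗
u: successors {v}; p there: v:F. ✗
v: successors {w}; p there: w:F. ✗
w: successors {x}; p there: x:F. ✗
x: successors {s}; p there: s:T. ✓
Satisfying worlds: {s, x}.
So <>p fails at the other 4 worlds.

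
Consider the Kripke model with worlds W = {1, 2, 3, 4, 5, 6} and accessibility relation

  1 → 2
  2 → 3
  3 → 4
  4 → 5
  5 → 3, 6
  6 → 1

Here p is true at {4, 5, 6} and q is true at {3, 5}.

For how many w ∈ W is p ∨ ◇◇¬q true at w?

4

1: p is F, ◇◇¬q is F. ✗
2: p is F, ◇◇¬q is T. ✓
3: p is F, ◇◇¬q is F. ✗
4: p is T, ◇◇¬q is T. ✓
5: p is T, ◇◇¬q is T. ✓
6: p is T, ◇◇¬q is T. ✓
Satisfying worlds: {2, 4, 5, 6}.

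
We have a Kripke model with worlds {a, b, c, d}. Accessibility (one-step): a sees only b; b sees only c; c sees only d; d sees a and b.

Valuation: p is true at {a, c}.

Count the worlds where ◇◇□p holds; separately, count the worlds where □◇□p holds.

For ◇◇□p:
a: successors {b}; ◇□p there: b:F. ✗
b: successors {c}; ◇□p there: c:F. ✗
c: successors {d}; ◇□p there: d:T. ✓
d: successors {a, b}; ◇□p there: a:T, b:F. ✓
— 2 worlds.
For □◇□p:
a: successors {b}; ◇□p there: b:F. ✗
b: successors {c}; ◇□p there: c:F. ✗
c: successors {d}; ◇□p there: d:T. ✓
d: successors {a, b}; ◇□p there: a:T, b:F. ✗
— 1 world.

2 and 1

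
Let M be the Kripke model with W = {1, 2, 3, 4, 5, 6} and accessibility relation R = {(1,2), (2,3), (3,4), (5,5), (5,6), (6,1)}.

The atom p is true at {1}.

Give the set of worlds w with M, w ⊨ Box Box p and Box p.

1: Box Box p is F, Box p is F. ✗
2: Box Box p is F, Box p is F. ✗
3: Box Box p is T, Box p is F. ✗
4: Box Box p is T, Box p is T. ✓
5: Box Box p is F, Box p is F. ✗
6: Box Box p is F, Box p is T. ✗

{4}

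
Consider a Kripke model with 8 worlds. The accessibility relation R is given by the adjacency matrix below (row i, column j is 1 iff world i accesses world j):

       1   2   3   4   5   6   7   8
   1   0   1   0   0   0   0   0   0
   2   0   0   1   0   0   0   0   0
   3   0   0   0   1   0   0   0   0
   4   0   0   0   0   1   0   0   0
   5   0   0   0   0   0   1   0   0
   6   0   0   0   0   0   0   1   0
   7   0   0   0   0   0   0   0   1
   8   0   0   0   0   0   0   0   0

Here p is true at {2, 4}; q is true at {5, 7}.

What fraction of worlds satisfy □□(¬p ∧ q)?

1: successors {2}; □(¬p ∧ q) there: 2:F. ✗
2: successors {3}; □(¬p ∧ q) there: 3:F. ✗
3: successors {4}; □(¬p ∧ q) there: 4:T. ✓
4: successors {5}; □(¬p ∧ q) there: 5:F. ✗
5: successors {6}; □(¬p ∧ q) there: 6:T. ✓
6: successors {7}; □(¬p ∧ q) there: 7:F. ✗
7: successors {8}; □(¬p ∧ q) there: 8:T. ✓
8: no successors, so □□(¬p ∧ q) holds vacuously. ✓
That's 4 of 8 worlds, so 4/8 = 1/2.

1/2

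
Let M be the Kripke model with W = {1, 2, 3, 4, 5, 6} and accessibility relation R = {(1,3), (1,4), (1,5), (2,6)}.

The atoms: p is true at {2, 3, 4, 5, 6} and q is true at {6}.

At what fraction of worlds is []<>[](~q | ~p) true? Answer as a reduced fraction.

2/3

1: successors {3, 4, 5}; <>[](~q | ~p) there: 3:F, 4:F, 5:F. ✗
2: successors {6}; <>[](~q | ~p) there: 6:F. ✗
3: no successors, so []<>[](~q | ~p) holds vacuously. ✓
4: no successors, so []<>[](~q | ~p) holds vacuously. ✓
5: no successors, so []<>[](~q | ~p) holds vacuously. ✓
6: no successors, so []<>[](~q | ~p) holds vacuously. ✓
That's 4 of 6 worlds, so 4/6 = 2/3.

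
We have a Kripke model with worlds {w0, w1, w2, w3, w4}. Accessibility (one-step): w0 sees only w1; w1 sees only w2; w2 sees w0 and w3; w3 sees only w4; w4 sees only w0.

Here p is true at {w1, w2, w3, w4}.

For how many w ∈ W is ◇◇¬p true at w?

w0: successors {w1}; ◇¬p there: w1:F. ✗
w1: successors {w2}; ◇¬p there: w2:T. ✓
w2: successors {w0, w3}; ◇¬p there: w0:F, w3:F. ✗
w3: successors {w4}; ◇¬p there: w4:T. ✓
w4: successors {w0}; ◇¬p there: w0:F. ✗
Satisfying worlds: {w1, w3}.

2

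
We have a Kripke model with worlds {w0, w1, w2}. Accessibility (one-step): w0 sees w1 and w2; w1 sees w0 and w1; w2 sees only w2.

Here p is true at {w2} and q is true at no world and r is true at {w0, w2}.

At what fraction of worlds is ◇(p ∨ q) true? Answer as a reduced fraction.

2/3

w0: successors {w1, w2}; p ∨ q there: w1:F, w2:T. ✓
w1: successors {w0, w1}; p ∨ q there: w0:F, w1:F. ✗
w2: successors {w2}; p ∨ q there: w2:T. ✓
That's 2 of 3 worlds, so 2/3.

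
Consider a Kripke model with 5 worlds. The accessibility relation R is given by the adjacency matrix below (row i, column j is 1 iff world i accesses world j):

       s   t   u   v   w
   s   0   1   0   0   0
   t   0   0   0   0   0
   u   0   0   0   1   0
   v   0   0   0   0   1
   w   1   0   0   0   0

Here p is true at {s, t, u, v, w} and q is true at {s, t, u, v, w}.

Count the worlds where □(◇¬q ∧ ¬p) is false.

4

s: successors {t}; ◇¬q ∧ ¬p there: t:F. ✗
t: no successors, so □(◇¬q ∧ ¬p) holds vacuously. ✓
u: successors {v}; ◇¬q ∧ ¬p there: v:F. ✗
v: successors {w}; ◇¬q ∧ ¬p there: w:F. ✗
w: successors {s}; ◇¬q ∧ ¬p there: s:F. ✗
Satisfying worlds: {t}.
So □(◇¬q ∧ ¬p) fails at the other 4 worlds.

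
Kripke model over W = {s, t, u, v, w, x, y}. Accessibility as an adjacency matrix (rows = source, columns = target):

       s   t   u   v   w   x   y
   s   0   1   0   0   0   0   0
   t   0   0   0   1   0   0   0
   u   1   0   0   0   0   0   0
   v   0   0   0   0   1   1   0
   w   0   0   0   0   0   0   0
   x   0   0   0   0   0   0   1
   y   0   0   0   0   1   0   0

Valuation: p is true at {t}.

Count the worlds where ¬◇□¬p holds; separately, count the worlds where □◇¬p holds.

For ¬◇□¬p:
s: ◇□¬p is T. ✗
t: ◇□¬p is T. ✗
u: ◇□¬p is F. ✓
v: ◇□¬p is T. ✗
w: ◇□¬p is F. ✓
x: ◇□¬p is T. ✗
y: ◇□¬p is T. ✗
— 2 worlds.
For □◇¬p:
s: successors {t}; ◇¬p there: t:T. ✓
t: successors {v}; ◇¬p there: v:T. ✓
u: successors {s}; ◇¬p there: s:F. ✗
v: successors {w, x}; ◇¬p there: w:F, x:T. ✗
w: no successors, so □◇¬p holds vacuously. ✓
x: successors {y}; ◇¬p there: y:T. ✓
y: successors {w}; ◇¬p there: w:F. ✗
— 4 worlds.

2 and 4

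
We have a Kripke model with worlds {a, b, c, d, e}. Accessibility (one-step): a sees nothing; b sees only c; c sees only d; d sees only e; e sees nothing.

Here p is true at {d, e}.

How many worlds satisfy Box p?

a: no successors, so Box p holds vacuously. ✓
b: successors {c}; p there: c:F. ✗
c: successors {d}; p there: d:T. ✓
d: successors {e}; p there: e:T. ✓
e: no successors, so Box p holds vacuously. ✓
Satisfying worlds: {a, c, d, e}.

4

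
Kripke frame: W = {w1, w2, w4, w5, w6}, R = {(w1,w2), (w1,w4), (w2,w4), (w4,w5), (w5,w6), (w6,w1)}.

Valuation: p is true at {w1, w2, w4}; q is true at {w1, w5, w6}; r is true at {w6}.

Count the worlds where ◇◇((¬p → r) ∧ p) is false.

2

w1: successors {w2, w4}; ◇((¬p → r) ∧ p) there: w2:T, w4:F. ✓
w2: successors {w4}; ◇((¬p → r) ∧ p) there: w4:F. ✗
w4: successors {w5}; ◇((¬p → r) ∧ p) there: w5:F. ✗
w5: successors {w6}; ◇((¬p → r) ∧ p) there: w6:T. ✓
w6: successors {w1}; ◇((¬p → r) ∧ p) there: w1:T. ✓
Satisfying worlds: {w1, w5, w6}.
So ◇◇((¬p → r) ∧ p) fails at the other 2 worlds.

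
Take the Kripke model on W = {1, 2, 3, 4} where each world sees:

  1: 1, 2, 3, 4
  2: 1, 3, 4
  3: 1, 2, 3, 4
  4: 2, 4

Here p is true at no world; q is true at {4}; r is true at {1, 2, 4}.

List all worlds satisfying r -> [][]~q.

{3}

1: r is T, [][]~q is F. ✗
2: r is T, [][]~q is F. ✗
3: r is F, [][]~q is F. ✓
4: r is T, [][]~q is F. ✗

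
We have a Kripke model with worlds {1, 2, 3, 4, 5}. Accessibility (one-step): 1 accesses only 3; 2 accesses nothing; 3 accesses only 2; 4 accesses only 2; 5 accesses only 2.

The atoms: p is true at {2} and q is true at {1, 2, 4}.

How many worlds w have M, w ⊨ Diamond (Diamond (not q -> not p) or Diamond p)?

1

1: successors {3}; Diamond (not q -> not p) or Diamond p there: 3:T. ✓
2: no successors, so Diamond (Diamond (not q -> not p) or Diamond p) fails. ✗
3: successors {2}; Diamond (not q -> not p) or Diamond p there: 2:F. ✗
4: successors {2}; Diamond (not q -> not p) or Diamond p there: 2:F. ✗
5: successors {2}; Diamond (not q -> not p) or Diamond p there: 2:F. ✗
Satisfying worlds: {1}.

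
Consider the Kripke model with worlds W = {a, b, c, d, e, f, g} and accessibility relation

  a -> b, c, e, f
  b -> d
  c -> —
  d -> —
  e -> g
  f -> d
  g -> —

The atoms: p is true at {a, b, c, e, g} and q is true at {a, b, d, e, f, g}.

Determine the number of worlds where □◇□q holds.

3

a: successors {b, c, e, f}; ◇□q there: b:T, c:F, e:T, f:T. ✗
b: successors {d}; ◇□q there: d:F. ✗
c: no successors, so □◇□q holds vacuously. ✓
d: no successors, so □◇□q holds vacuously. ✓
e: successors {g}; ◇□q there: g:F. ✗
f: successors {d}; ◇□q there: d:F. ✗
g: no successors, so □◇□q holds vacuously. ✓
Satisfying worlds: {c, d, g}.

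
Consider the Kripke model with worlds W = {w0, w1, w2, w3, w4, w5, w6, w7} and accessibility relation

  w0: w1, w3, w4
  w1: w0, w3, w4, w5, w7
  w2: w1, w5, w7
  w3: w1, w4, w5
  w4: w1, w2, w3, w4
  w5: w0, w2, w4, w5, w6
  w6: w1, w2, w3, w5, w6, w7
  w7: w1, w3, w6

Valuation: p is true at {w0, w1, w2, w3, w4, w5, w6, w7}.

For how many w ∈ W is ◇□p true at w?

8

w0: successors {w1, w3, w4}; □p there: w1:T, w3:T, w4:T. ✓
w1: successors {w0, w3, w4, w5, w7}; □p there: w0:T, w3:T, w4:T, w5:T, w7:T. ✓
w2: successors {w1, w5, w7}; □p there: w1:T, w5:T, w7:T. ✓
w3: successors {w1, w4, w5}; □p there: w1:T, w4:T, w5:T. ✓
w4: successors {w1, w2, w3, w4}; □p there: w1:T, w2:T, w3:T, w4:T. ✓
w5: successors {w0, w2, w4, w5, w6}; □p there: w0:T, w2:T, w4:T, w5:T, w6:T. ✓
w6: successors {w1, w2, w3, w5, w6, w7}; □p there: w1:T, w2:T, w3:T, w5:T, w6:T, w7:T. ✓
w7: successors {w1, w3, w6}; □p there: w1:T, w3:T, w6:T. ✓
Satisfying worlds: {w0, w1, w2, w3, w4, w5, w6, w7}.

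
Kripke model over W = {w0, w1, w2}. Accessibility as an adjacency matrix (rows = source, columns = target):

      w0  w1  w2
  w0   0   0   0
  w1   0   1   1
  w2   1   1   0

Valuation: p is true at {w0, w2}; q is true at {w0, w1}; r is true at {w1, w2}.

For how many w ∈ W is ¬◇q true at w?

1

w0: ◇q is F. ✓
w1: ◇q is T. ✗
w2: ◇q is T. ✗
Satisfying worlds: {w0}.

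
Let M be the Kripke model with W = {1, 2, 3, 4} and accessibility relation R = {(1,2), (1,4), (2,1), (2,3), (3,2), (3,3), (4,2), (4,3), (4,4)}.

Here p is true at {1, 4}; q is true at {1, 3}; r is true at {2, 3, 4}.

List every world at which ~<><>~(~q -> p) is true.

∅

1: <><>~(~q -> p) is T. ✗
2: <><>~(~q -> p) is T. ✗
3: <><>~(~q -> p) is T. ✗
4: <><>~(~q -> p) is T. ✗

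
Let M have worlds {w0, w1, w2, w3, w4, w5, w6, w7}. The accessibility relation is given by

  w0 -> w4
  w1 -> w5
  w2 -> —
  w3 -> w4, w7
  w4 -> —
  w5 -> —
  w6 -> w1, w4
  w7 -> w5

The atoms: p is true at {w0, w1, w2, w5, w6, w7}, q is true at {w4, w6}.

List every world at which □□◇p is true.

w0: successors {w4}; □◇p there: w4:T. ✓
w1: successors {w5}; □◇p there: w5:T. ✓
w2: no successors, so □□◇p holds vacuously. ✓
w3: successors {w4, w7}; □◇p there: w4:T, w7:F. ✗
w4: no successors, so □□◇p holds vacuously. ✓
w5: no successors, so □□◇p holds vacuously. ✓
w6: successors {w1, w4}; □◇p there: w1:F, w4:T. ✗
w7: successors {w5}; □◇p there: w5:T. ✓

{w0, w1, w2, w4, w5, w7}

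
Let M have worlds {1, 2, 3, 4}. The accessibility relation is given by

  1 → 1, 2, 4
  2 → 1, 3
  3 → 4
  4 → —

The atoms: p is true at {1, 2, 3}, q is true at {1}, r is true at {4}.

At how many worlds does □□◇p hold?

1: successors {1, 2, 4}; □◇p there: 1:F, 2:F, 4:T. ✗
2: successors {1, 3}; □◇p there: 1:F, 3:F. ✗
3: successors {4}; □◇p there: 4:T. ✓
4: no successors, so □□◇p holds vacuously. ✓
Satisfying worlds: {3, 4}.

2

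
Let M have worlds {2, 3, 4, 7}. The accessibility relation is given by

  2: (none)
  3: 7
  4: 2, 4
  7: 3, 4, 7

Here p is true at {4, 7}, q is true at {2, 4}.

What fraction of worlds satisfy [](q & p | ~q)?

2: no successors, so [](q & p | ~q) holds vacuously. ✓
3: successors {7}; q & p | ~q there: 7:T. ✓
4: successors {2, 4}; q & p | ~q there: 2:F, 4:T. ✗
7: successors {3, 4, 7}; q & p | ~q there: 3:T, 4:T, 7:T. ✓
That's 3 of 4 worlds, so 3/4.

3/4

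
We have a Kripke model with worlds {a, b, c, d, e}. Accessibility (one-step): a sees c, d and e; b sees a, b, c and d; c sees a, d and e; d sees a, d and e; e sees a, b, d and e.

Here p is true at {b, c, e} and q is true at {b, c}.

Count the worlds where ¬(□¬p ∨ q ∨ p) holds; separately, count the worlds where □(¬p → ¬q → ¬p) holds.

For ¬(□¬p ∨ q ∨ p):
a: □¬p ∨ q ∨ p is F. ✓
b: □¬p ∨ q ∨ p is T. ✗
c: □¬p ∨ q ∨ p is T. ✗
d: □¬p ∨ q ∨ p is F. ✓
e: □¬p ∨ q ∨ p is T. ✗
— 2 worlds.
For □(¬p → ¬q → ¬p):
a: successors {c, d, e}; ¬p → ¬q → ¬p there: c:T, d:T, e:T. ✓
b: successors {a, b, c, d}; ¬p → ¬q → ¬p there: a:T, b:T, c:T, d:T. ✓
c: successors {a, d, e}; ¬p → ¬q → ¬p there: a:T, d:T, e:T. ✓
d: successors {a, d, e}; ¬p → ¬q → ¬p there: a:T, d:T, e:T. ✓
e: successors {a, b, d, e}; ¬p → ¬q → ¬p there: a:T, b:T, d:T, e:T. ✓
— 5 worlds.

2 and 5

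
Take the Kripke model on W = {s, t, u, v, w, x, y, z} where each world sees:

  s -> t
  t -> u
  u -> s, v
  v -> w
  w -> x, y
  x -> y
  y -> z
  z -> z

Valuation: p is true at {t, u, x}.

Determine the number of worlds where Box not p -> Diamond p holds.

3

s: Box not p is F, Diamond p is T. ✓
t: Box not p is F, Diamond p is T. ✓
u: Box not p is T, Diamond p is F. ✗
v: Box not p is T, Diamond p is F. ✗
w: Box not p is F, Diamond p is T. ✓
x: Box not p is T, Diamond p is F. ✗
y: Box not p is T, Diamond p is F. ✗
z: Box not p is T, Diamond p is F. ✗
Satisfying worlds: {s, t, w}.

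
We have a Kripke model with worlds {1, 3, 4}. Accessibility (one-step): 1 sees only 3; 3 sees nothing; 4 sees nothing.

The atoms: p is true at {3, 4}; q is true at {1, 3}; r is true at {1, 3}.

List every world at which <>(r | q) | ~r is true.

1: <>(r | q) is T, ~r is F. ✓
3: <>(r | q) is F, ~r is F. ✗
4: <>(r | q) is F, ~r is T. ✓

{1, 4}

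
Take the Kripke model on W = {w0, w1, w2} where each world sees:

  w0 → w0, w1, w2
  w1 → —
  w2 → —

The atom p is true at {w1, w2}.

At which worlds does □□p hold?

{w1, w2}

w0: successors {w0, w1, w2}; □p there: w0:F, w1:T, w2:T. ✗
w1: no successors, so □□p holds vacuously. ✓
w2: no successors, so □□p holds vacuously. ✓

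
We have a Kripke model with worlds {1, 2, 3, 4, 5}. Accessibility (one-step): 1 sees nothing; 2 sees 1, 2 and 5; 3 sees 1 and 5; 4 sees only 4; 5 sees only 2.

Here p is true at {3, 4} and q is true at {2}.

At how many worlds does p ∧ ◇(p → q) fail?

1: p is F, ◇(p → q) is F. ✗
2: p is F, ◇(p → q) is T. ✗
3: p is T, ◇(p → q) is T. ✓
4: p is T, ◇(p → q) is F. ✗
5: p is F, ◇(p → q) is T. ✗
Satisfying worlds: {3}.
So p ∧ ◇(p → q) fails at the other 4 worlds.

4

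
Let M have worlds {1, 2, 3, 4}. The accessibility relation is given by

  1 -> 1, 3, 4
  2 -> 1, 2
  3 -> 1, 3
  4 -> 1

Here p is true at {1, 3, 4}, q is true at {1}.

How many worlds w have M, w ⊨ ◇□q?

1

1: successors {1, 3, 4}; □q there: 1:F, 3:F, 4:T. ✓
2: successors {1, 2}; □q there: 1:F, 2:F. ✗
3: successors {1, 3}; □q there: 1:F, 3:F. ✗
4: successors {1}; □q there: 1:F. ✗
Satisfying worlds: {1}.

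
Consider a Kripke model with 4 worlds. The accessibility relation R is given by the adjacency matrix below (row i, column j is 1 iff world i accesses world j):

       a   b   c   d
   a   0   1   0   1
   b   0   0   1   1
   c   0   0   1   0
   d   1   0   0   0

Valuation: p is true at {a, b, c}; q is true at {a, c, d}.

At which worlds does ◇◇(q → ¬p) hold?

a: successors {b, d}; ◇(q → ¬p) there: b:T, d:F. ✓
b: successors {c, d}; ◇(q → ¬p) there: c:F, d:F. ✗
c: successors {c}; ◇(q → ¬p) there: c:F. ✗
d: successors {a}; ◇(q → ¬p) there: a:T. ✓

{a, d}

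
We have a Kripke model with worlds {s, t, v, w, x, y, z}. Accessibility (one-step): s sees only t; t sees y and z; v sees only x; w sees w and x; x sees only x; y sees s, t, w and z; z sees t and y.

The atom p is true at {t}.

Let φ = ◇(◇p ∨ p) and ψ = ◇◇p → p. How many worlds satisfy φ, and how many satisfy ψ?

For ◇(◇p ∨ p):
s: successors {t}; ◇p ∨ p there: t:T. ✓
t: successors {y, z}; ◇p ∨ p there: y:T, z:T. ✓
v: successors {x}; ◇p ∨ p there: x:F. ✗
w: successors {w, x}; ◇p ∨ p there: w:F, x:F. ✗
x: successors {x}; ◇p ∨ p there: x:F. ✗
y: successors {s, t, w, z}; ◇p ∨ p there: s:T, t:T, w:F, z:T. ✓
z: successors {t, y}; ◇p ∨ p there: t:T, y:T. ✓
— 4 worlds.
For ◇◇p → p:
s: ◇◇p is F, p is F. ✓
t: ◇◇p is T, p is T. ✓
v: ◇◇p is F, p is F. ✓
w: ◇◇p is F, p is F. ✓
x: ◇◇p is F, p is F. ✓
y: ◇◇p is T, p is F. ✗
z: ◇◇p is T, p is F. ✗
— 5 worlds.

4 and 5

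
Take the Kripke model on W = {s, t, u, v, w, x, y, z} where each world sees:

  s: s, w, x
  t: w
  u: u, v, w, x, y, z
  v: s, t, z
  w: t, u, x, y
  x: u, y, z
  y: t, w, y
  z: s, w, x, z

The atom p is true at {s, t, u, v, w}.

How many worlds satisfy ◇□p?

3

s: successors {s, w, x}; □p there: s:F, w:F, x:F. ✗
t: successors {w}; □p there: w:F. ✗
u: successors {u, v, w, x, y, z}; □p there: u:F, v:F, w:F, x:F, y:F, z:F. ✗
v: successors {s, t, z}; □p there: s:F, t:T, z:F. ✓
w: successors {t, u, x, y}; □p there: t:T, u:F, x:F, y:F. ✓
x: successors {u, y, z}; □p there: u:F, y:F, z:F. ✗
y: successors {t, w, y}; □p there: t:T, w:F, y:F. ✓
z: successors {s, w, x, z}; □p there: s:F, w:F, x:F, z:F. ✗
Satisfying worlds: {v, w, y}.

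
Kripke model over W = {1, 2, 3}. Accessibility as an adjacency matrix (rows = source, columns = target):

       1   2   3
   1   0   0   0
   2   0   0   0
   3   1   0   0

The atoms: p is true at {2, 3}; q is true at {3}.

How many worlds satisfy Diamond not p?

1: no successors, so Diamond not p fails. ✗
2: no successors, so Diamond not p fails. ✗
3: successors {1}; not p there: 1:T. ✓
Satisfying worlds: {3}.

1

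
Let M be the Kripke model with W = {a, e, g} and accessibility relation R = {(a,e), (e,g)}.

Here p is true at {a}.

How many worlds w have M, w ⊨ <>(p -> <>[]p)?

2

a: successors {e}; p -> <>[]p there: e:T. ✓
e: successors {g}; p -> <>[]p there: g:T. ✓
g: no successors, so <>(p -> <>[]p) fails. ✗
Satisfying worlds: {a, e}.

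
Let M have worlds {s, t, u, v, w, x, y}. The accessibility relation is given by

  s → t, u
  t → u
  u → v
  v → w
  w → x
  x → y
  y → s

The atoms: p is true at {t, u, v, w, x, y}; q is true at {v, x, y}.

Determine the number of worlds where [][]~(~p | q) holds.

s: successors {t, u}; []~(~p | q) there: t:T, u:F. ✗
t: successors {u}; []~(~p | q) there: u:F. ✗
u: successors {v}; []~(~p | q) there: v:T. ✓
v: successors {w}; []~(~p | q) there: w:F. ✗
w: successors {x}; []~(~p | q) there: x:F. ✗
x: successors {y}; []~(~p | q) there: y:F. ✗
y: successors {s}; []~(~p | q) there: s:T. ✓
Satisfying worlds: {u, y}.

2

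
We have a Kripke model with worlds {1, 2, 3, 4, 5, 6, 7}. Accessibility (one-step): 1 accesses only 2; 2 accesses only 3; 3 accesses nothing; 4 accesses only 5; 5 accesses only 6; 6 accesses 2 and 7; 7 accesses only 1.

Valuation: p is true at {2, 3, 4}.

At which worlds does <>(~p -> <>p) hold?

{1, 2, 5, 6, 7}

1: successors {2}; ~p -> <>p there: 2:T. ✓
2: successors {3}; ~p -> <>p there: 3:T. ✓
3: no successors, so <>(~p -> <>p) fails. ✗
4: successors {5}; ~p -> <>p there: 5:F. ✗
5: successors {6}; ~p -> <>p there: 6:T. ✓
6: successors {2, 7}; ~p -> <>p there: 2:T, 7:F. ✓
7: successors {1}; ~p -> <>p there: 1:T. ✓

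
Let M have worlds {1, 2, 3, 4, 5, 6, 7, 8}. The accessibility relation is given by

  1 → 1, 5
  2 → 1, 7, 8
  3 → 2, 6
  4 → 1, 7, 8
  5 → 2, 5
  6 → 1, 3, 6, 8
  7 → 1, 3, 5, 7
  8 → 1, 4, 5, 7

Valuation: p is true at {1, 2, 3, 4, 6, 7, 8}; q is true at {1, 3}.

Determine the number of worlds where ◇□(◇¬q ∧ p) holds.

1: successors {1, 5}; □(◇¬q ∧ p) there: 1:F, 5:F. ✗
2: successors {1, 7, 8}; □(◇¬q ∧ p) there: 1:F, 7:F, 8:F. ✗
3: successors {2, 6}; □(◇¬q ∧ p) there: 2:T, 6:T. ✓
4: successors {1, 7, 8}; □(◇¬q ∧ p) there: 1:F, 7:F, 8:F. ✗
5: successors {2, 5}; □(◇¬q ∧ p) there: 2:T, 5:F. ✓
6: successors {1, 3, 6, 8}; □(◇¬q ∧ p) there: 1:F, 3:T, 6:T, 8:F. ✓
7: successors {1, 3, 5, 7}; □(◇¬q ∧ p) there: 1:F, 3:T, 5:F, 7:F. ✓
8: successors {1, 4, 5, 7}; □(◇¬q ∧ p) there: 1:F, 4:T, 5:F, 7:F. ✓
Satisfying worlds: {3, 5, 6, 7, 8}.

5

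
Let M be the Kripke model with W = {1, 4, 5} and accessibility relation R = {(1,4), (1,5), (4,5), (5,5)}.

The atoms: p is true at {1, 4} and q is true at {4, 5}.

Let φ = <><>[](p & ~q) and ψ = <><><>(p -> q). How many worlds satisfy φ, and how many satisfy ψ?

For <><>[](p & ~q):
1: successors {4, 5}; <>[](p & ~q) there: 4:F, 5:F. ✗
4: successors {5}; <>[](p & ~q) there: 5:F. ✗
5: successors {5}; <>[](p & ~q) there: 5:F. ✗
— 0 worlds.
For <><><>(p -> q):
1: successors {4, 5}; <><>(p -> q) there: 4:T, 5:T. ✓
4: successors {5}; <><>(p -> q) there: 5:T. ✓
5: successors {5}; <><>(p -> q) there: 5:T. ✓
— 3 worlds.

0 and 3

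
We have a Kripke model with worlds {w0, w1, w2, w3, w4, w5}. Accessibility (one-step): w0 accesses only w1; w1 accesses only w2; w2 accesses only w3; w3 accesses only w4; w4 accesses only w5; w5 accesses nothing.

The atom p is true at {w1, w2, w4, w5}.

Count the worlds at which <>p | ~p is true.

w0: <>p is T, ~p is T. ✓
w1: <>p is T, ~p is F. ✓
w2: <>p is F, ~p is F. ✗
w3: <>p is T, ~p is T. ✓
w4: <>p is T, ~p is F. ✓
w5: <>p is F, ~p is F. ✗
Satisfying worlds: {w0, w1, w3, w4}.

4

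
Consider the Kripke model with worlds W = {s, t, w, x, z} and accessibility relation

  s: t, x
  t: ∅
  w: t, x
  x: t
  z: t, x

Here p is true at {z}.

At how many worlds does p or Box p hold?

s: p is F, Box p is F. ✗
t: p is F, Box p is T. ✓
w: p is F, Box p is F. ✗
x: p is F, Box p is F. ✗
z: p is T, Box p is F. ✓
Satisfying worlds: {t, z}.

2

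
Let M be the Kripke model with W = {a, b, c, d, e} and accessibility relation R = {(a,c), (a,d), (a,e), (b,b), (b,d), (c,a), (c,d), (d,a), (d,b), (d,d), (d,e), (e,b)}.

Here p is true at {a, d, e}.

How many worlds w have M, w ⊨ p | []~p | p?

3

a: p is T, []~p | p is T. ✓
b: p is F, []~p | p is F. ✗
c: p is F, []~p | p is F. ✗
d: p is T, []~p | p is T. ✓
e: p is T, []~p | p is T. ✓
Satisfying worlds: {a, d, e}.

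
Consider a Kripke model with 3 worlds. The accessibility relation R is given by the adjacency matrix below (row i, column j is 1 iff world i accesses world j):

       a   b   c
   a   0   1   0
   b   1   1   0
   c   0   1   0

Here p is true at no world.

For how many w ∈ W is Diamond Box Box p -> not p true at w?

a: Diamond Box Box p is F, not p is T. ✓
b: Diamond Box Box p is F, not p is T. ✓
c: Diamond Box Box p is F, not p is T. ✓
Satisfying worlds: {a, b, c}.

3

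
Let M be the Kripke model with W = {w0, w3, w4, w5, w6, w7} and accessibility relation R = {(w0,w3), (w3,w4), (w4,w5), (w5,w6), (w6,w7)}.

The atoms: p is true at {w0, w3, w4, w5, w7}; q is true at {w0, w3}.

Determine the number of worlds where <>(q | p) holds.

w0: successors {w3}; q | p there: w3:T. ✓
w3: successors {w4}; q | p there: w4:T. ✓
w4: successors {w5}; q | p there: w5:T. ✓
w5: successors {w6}; q | p there: w6:F. ✗
w6: successors {w7}; q | p there: w7:T. ✓
w7: no successors, so <>(q | p) fails. ✗
Satisfying worlds: {w0, w3, w4, w6}.

4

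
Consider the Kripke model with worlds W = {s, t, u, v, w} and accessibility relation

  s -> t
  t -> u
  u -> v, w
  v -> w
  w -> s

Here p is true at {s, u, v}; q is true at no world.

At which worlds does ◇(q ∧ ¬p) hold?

∅

s: successors {t}; q ∧ ¬p there: t:F. ✗
t: successors {u}; q ∧ ¬p there: u:F. ✗
u: successors {v, w}; q ∧ ¬p there: v:F, w:F. ✗
v: successors {w}; q ∧ ¬p there: w:F. ✗
w: successors {s}; q ∧ ¬p there: s:F. ✗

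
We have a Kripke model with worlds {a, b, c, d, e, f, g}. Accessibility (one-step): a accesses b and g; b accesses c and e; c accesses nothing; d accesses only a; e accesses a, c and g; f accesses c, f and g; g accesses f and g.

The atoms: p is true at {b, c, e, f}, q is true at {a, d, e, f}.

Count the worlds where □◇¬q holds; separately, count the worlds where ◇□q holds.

4 and 3

For □◇¬q:
a: successors {b, g}; ◇¬q there: b:T, g:T. ✓
b: successors {c, e}; ◇¬q there: c:F, e:T. ✗
c: no successors, so □◇¬q holds vacuously. ✓
d: successors {a}; ◇¬q there: a:T. ✓
e: successors {a, c, g}; ◇¬q there: a:T, c:F, g:T. ✗
f: successors {c, f, g}; ◇¬q there: c:F, f:T, g:T. ✗
g: successors {f, g}; ◇¬q there: f:T, g:T. ✓
— 4 worlds.
For ◇□q:
a: successors {b, g}; □q there: b:F, g:F. ✗
b: successors {c, e}; □q there: c:T, e:F. ✓
c: no successors, so ◇□q fails. ✗
d: successors {a}; □q there: a:F. ✗
e: successors {a, c, g}; □q there: a:F, c:T, g:F. ✓
f: successors {c, f, g}; □q there: c:T, f:F, g:F. ✓
g: successors {f, g}; □q there: f:F, g:F. ✗
— 3 worlds.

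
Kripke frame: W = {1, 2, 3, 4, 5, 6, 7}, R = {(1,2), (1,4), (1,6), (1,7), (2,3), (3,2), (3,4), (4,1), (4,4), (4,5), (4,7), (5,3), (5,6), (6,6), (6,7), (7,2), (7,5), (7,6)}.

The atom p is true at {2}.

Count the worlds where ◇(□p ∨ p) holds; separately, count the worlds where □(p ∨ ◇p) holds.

3 and 1

For ◇(□p ∨ p):
1: successors {2, 4, 6, 7}; □p ∨ p there: 2:T, 4:F, 6:F, 7:F. ✓
2: successors {3}; □p ∨ p there: 3:F. ✗
3: successors {2, 4}; □p ∨ p there: 2:T, 4:F. ✓
4: successors {1, 4, 5, 7}; □p ∨ p there: 1:F, 4:F, 5:F, 7:F. ✗
5: successors {3, 6}; □p ∨ p there: 3:F, 6:F. ✗
6: successors {6, 7}; □p ∨ p there: 6:F, 7:F. ✗
7: successors {2, 5, 6}; □p ∨ p there: 2:T, 5:F, 6:F. ✓
— 3 worlds.
For □(p ∨ ◇p):
1: successors {2, 4, 6, 7}; p ∨ ◇p there: 2:T, 4:F, 6:F, 7:T. ✗
2: successors {3}; p ∨ ◇p there: 3:T. ✓
3: successors {2, 4}; p ∨ ◇p there: 2:T, 4:F. ✗
4: successors {1, 4, 5, 7}; p ∨ ◇p there: 1:T, 4:F, 5:F, 7:T. ✗
5: successors {3, 6}; p ∨ ◇p there: 3:T, 6:F. ✗
6: successors {6, 7}; p ∨ ◇p there: 6:F, 7:T. ✗
7: successors {2, 5, 6}; p ∨ ◇p there: 2:T, 5:F, 6:F. ✗
— 1 world.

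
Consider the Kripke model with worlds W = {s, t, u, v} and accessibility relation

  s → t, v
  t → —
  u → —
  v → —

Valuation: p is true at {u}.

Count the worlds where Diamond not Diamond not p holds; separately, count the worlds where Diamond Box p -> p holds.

For Diamond not Diamond not p:
s: successors {t, v}; not Diamond not p there: t:T, v:T. ✓
t: no successors, so Diamond not Diamond not p fails. ✗
u: no successors, so Diamond not Diamond not p fails. ✗
v: no successors, so Diamond not Diamond not p fails. ✗
— 1 world.
For Diamond Box p -> p:
s: Diamond Box p is T, p is F. ✗
t: Diamond Box p is F, p is F. ✓
u: Diamond Box p is F, p is T. ✓
v: Diamond Box p is F, p is F. ✓
— 3 worlds.

1 and 3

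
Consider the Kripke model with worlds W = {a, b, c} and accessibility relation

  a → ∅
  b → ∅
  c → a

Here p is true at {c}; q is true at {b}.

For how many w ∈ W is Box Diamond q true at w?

2

a: no successors, so Box Diamond q holds vacuously. ✓
b: no successors, so Box Diamond q holds vacuously. ✓
c: successors {a}; Diamond q there: a:F. ✗
Satisfying worlds: {a, b}.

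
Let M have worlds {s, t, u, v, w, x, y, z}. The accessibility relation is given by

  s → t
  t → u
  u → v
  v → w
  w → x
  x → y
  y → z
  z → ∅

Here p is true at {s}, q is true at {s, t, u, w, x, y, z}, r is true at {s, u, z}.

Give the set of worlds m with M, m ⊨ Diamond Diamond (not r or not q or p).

s: successors {t}; Diamond (not r or not q or p) there: t:F. ✗
t: successors {u}; Diamond (not r or not q or p) there: u:T. ✓
u: successors {v}; Diamond (not r or not q or p) there: v:T. ✓
v: successors {w}; Diamond (not r or not q or p) there: w:T. ✓
w: successors {x}; Diamond (not r or not q or p) there: x:T. ✓
x: successors {y}; Diamond (not r or not q or p) there: y:F. ✗
y: successors {z}; Diamond (not r or not q or p) there: z:F. ✗
z: no successors, so Diamond Diamond (not r or not q or p) fails. ✗

{t, u, v, w}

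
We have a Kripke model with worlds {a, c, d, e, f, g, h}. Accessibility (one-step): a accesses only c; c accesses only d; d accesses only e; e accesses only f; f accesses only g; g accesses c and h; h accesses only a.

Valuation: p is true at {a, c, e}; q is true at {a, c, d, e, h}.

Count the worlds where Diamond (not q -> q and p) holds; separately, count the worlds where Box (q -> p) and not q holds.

5 and 1

For Diamond (not q -> q and p):
a: successors {c}; not q -> q and p there: c:T. ✓
c: successors {d}; not q -> q and p there: d:T. ✓
d: successors {e}; not q -> q and p there: e:T. ✓
e: successors {f}; not q -> q and p there: f:F. ✗
f: successors {g}; not q -> q and p there: g:F. ✗
g: successors {c, h}; not q -> q and p there: c:T, h:T. ✓
h: successors {a}; not q -> q and p there: a:T. ✓
— 5 worlds.
For Box (q -> p) and not q:
a: Box (q -> p) is T, not q is F. ✗
c: Box (q -> p) is F, not q is F. ✗
d: Box (q -> p) is T, not q is F. ✗
e: Box (q -> p) is T, not q is F. ✗
f: Box (q -> p) is T, not q is T. ✓
g: Box (q -> p) is F, not q is T. ✗
h: Box (q -> p) is T, not q is F. ✗
— 1 world.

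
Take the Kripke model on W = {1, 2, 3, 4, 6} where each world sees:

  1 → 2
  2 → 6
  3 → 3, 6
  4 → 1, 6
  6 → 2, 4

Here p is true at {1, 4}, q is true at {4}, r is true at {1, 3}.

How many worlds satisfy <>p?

2

1: successors {2}; p there: 2:F. ✗
2: successors {6}; p there: 6:F. ✗
3: successors {3, 6}; p there: 3:F, 6:F. ✗
4: successors {1, 6}; p there: 1:T, 6:F. ✓
6: successors {2, 4}; p there: 2:F, 4:T. ✓
Satisfying worlds: {4, 6}.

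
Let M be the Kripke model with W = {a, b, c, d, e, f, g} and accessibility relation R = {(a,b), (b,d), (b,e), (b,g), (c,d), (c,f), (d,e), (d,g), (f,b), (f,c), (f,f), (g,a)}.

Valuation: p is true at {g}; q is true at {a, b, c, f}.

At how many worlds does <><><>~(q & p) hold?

a: successors {b}; <><>~(q & p) there: b:T. ✓
b: successors {d, e, g}; <><>~(q & p) there: d:T, e:F, g:T. ✓
c: successors {d, f}; <><>~(q & p) there: d:T, f:T. ✓
d: successors {e, g}; <><>~(q & p) there: e:F, g:T. ✓
e: no successors, so <><><>~(q & p) fails. ✗
f: successors {b, c, f}; <><>~(q & p) there: b:T, c:T, f:T. ✓
g: successors {a}; <><>~(q & p) there: a:T. ✓
Satisfying worlds: {a, b, c, d, f, g}.

6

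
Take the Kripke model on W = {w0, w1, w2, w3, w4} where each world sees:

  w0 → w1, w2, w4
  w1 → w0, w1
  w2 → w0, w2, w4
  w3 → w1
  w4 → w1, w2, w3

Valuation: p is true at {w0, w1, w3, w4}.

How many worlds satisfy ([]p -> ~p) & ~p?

w0: []p -> ~p is T, ~p is F. ✗
w1: []p -> ~p is F, ~p is F. ✗
w2: []p -> ~p is T, ~p is T. ✓
w3: []p -> ~p is F, ~p is F. ✗
w4: []p -> ~p is T, ~p is F. ✗
Satisfying worlds: {w2}.

1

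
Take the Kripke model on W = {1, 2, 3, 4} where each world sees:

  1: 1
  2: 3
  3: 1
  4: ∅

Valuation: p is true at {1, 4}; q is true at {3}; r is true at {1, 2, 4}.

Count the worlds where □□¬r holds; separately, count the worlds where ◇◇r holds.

For □□¬r:
1: successors {1}; □¬r there: 1:F. ✗
2: successors {3}; □¬r there: 3:F. ✗
3: successors {1}; □¬r there: 1:F. ✗
4: no successors, so □□¬r holds vacuously. ✓
— 1 world.
For ◇◇r:
1: successors {1}; ◇r there: 1:T. ✓
2: successors {3}; ◇r there: 3:T. ✓
3: successors {1}; ◇r there: 1:T. ✓
4: no successors, so ◇◇r fails. ✗
— 3 worlds.

1 and 3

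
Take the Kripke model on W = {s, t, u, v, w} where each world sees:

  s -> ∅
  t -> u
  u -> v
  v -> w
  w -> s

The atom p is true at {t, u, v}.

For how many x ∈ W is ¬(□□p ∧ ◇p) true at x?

s: □□p ∧ ◇p is F. ✓
t: □□p ∧ ◇p is T. ✗
u: □□p ∧ ◇p is F. ✓
v: □□p ∧ ◇p is F. ✓
w: □□p ∧ ◇p is F. ✓
Satisfying worlds: {s, u, v, w}.

4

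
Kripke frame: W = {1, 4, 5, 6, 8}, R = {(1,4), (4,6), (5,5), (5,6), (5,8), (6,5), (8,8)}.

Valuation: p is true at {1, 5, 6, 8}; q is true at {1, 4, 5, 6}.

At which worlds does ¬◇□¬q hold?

1: ◇□¬q is F. ✓
4: ◇□¬q is F. ✓
5: ◇□¬q is T. ✗
6: ◇□¬q is F. ✓
8: ◇□¬q is T. ✗

{1, 4, 6}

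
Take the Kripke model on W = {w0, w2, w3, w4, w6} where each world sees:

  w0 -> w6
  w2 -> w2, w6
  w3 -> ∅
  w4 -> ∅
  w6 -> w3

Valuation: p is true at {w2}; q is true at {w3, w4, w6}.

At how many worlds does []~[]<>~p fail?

w0: successors {w6}; ~[]<>~p there: w6:T. ✓
w2: successors {w2, w6}; ~[]<>~p there: w2:F, w6:T. ✗
w3: no successors, so []~[]<>~p holds vacuously. ✓
w4: no successors, so []~[]<>~p holds vacuously. ✓
w6: successors {w3}; ~[]<>~p there: w3:F. ✗
Satisfying worlds: {w0, w3, w4}.
So []~[]<>~p fails at the other 2 worlds.

2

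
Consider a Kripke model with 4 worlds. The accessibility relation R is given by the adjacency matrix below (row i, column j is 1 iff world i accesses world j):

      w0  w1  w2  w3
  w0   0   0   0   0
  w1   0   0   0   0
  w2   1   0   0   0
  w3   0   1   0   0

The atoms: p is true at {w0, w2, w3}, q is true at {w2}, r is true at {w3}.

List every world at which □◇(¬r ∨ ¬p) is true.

{w0, w1}

w0: no successors, so □◇(¬r ∨ ¬p) holds vacuously. ✓
w1: no successors, so □◇(¬r ∨ ¬p) holds vacuously. ✓
w2: successors {w0}; ◇(¬r ∨ ¬p) there: w0:F. ✗
w3: successors {w1}; ◇(¬r ∨ ¬p) there: w1:F. ✗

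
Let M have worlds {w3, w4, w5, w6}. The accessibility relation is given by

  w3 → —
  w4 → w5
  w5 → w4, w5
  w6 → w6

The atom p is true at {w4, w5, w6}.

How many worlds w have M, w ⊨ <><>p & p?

w3: <><>p is F, p is F. ✗
w4: <><>p is T, p is T. ✓
w5: <><>p is T, p is T. ✓
w6: <><>p is T, p is T. ✓
Satisfying worlds: {w4, w5, w6}.

3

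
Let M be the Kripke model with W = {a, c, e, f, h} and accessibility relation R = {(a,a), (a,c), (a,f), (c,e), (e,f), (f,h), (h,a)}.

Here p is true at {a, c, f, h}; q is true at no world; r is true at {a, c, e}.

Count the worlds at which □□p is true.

4

a: successors {a, c, f}; □p there: a:T, c:F, f:T. ✗
c: successors {e}; □p there: e:T. ✓
e: successors {f}; □p there: f:T. ✓
f: successors {h}; □p there: h:T. ✓
h: successors {a}; □p there: a:T. ✓
Satisfying worlds: {c, e, f, h}.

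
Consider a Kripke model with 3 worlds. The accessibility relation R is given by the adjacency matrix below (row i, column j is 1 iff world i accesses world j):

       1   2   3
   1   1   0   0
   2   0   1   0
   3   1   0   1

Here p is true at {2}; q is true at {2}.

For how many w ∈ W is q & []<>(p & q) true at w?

1

1: q is F, []<>(p & q) is F. ✗
2: q is T, []<>(p & q) is T. ✓
3: q is F, []<>(p & q) is F. ✗
Satisfying worlds: {2}.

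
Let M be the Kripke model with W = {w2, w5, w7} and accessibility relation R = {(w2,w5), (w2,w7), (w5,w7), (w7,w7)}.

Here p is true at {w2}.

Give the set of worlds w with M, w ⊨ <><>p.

∅

w2: successors {w5, w7}; <>p there: w5:F, w7:F. ✗
w5: successors {w7}; <>p there: w7:F. ✗
w7: successors {w7}; <>p there: w7:F. ✗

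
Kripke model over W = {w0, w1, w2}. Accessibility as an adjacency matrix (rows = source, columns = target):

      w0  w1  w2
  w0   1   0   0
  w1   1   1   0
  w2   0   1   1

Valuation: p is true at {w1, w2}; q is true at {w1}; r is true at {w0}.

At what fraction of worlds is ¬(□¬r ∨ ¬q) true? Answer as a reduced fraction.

w0: □¬r ∨ ¬q is T. ✗
w1: □¬r ∨ ¬q is F. ✓
w2: □¬r ∨ ¬q is T. ✗
That's 1 of 3 worlds, so 1/3.

1/3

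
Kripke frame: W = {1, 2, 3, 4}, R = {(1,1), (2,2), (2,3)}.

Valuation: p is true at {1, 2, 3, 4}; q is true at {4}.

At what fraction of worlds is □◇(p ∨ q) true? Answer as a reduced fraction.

1: successors {1}; ◇(p ∨ q) there: 1:T. ✓
2: successors {2, 3}; ◇(p ∨ q) there: 2:T, 3:F. ✗
3: no successors, so □◇(p ∨ q) holds vacuously. ✓
4: no successors, so □◇(p ∨ q) holds vacuously. ✓
That's 3 of 4 worlds, so 3/4.

3/4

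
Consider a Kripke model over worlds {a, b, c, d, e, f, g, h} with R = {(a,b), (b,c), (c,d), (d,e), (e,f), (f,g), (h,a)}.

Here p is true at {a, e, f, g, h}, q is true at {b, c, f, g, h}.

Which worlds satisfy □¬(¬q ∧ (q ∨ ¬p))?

a: successors {b}; ¬(¬q ∧ (q ∨ ¬p)) there: b:T. ✓
b: successors {c}; ¬(¬q ∧ (q ∨ ¬p)) there: c:T. ✓
c: successors {d}; ¬(¬q ∧ (q ∨ ¬p)) there: d:F. ✗
d: successors {e}; ¬(¬q ∧ (q ∨ ¬p)) there: e:T. ✓
e: successors {f}; ¬(¬q ∧ (q ∨ ¬p)) there: f:T. ✓
f: successors {g}; ¬(¬q ∧ (q ∨ ¬p)) there: g:T. ✓
g: no successors, so □¬(¬q ∧ (q ∨ ¬p)) holds vacuously. ✓
h: successors {a}; ¬(¬q ∧ (q ∨ ¬p)) there: a:T. ✓

{a, b, d, e, f, g, h}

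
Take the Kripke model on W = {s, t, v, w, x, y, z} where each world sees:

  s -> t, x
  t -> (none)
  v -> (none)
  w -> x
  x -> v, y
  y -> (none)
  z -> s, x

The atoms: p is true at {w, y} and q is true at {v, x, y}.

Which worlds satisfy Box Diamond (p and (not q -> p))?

s: successors {t, x}; Diamond (p and (not q -> p)) there: t:F, x:T. ✗
t: no successors, so Box Diamond (p and (not q -> p)) holds vacuously. ✓
v: no successors, so Box Diamond (p and (not q -> p)) holds vacuously. ✓
w: successors {x}; Diamond (p and (not q -> p)) there: x:T. ✓
x: successors {v, y}; Diamond (p and (not q -> p)) there: v:F, y:F. ✗
y: no successors, so Box Diamond (p and (not q -> p)) holds vacuously. ✓
z: successors {s, x}; Diamond (p and (not q -> p)) there: s:F, x:T. ✗

{t, v, w, y}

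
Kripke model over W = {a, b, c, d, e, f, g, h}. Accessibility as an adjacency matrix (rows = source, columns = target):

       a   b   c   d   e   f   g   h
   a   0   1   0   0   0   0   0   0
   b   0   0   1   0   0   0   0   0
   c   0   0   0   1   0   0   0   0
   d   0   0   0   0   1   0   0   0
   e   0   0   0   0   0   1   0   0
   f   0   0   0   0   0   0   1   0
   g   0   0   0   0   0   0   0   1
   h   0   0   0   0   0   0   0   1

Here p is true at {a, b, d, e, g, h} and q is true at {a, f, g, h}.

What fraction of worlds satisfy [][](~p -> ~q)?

7/8

a: successors {b}; [](~p -> ~q) there: b:T. ✓
b: successors {c}; [](~p -> ~q) there: c:T. ✓
c: successors {d}; [](~p -> ~q) there: d:T. ✓
d: successors {e}; [](~p -> ~q) there: e:F. ✗
e: successors {f}; [](~p -> ~q) there: f:T. ✓
f: successors {g}; [](~p -> ~q) there: g:T. ✓
g: successors {h}; [](~p -> ~q) there: h:T. ✓
h: successors {h}; [](~p -> ~q) there: h:T. ✓
That's 7 of 8 worlds, so 7/8.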